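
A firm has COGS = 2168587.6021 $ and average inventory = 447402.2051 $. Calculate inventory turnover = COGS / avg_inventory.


Turnover = 2168587.6021 / 447402.2051 = 4.8471

4.8471


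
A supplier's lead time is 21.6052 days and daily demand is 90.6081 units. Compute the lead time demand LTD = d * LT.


LTD = 90.6081 * 21.6052 = 1957.6061

1957.6061 units


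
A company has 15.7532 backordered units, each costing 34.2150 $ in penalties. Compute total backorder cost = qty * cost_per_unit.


Total = 15.7532 * 34.2150 = 538.9957

538.9957 $


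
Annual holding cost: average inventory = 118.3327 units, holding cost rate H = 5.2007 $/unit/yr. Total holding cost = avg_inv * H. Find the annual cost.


Cost = 118.3327 * 5.2007 = 615.4129

615.4129 $/yr


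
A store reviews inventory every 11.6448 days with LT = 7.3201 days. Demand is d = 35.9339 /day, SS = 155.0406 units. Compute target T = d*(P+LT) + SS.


P + LT = 18.9649
d*(P+LT) = 35.9339 * 18.9649 = 681.4828
T = 681.4828 + 155.0406 = 836.5234

836.5234 units


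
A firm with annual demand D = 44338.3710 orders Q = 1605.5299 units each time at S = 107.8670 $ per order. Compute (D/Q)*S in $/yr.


Number of orders = D/Q = 27.6160
Cost = 27.6160 * 107.8670 = 2978.8589

2978.8589 $/yr


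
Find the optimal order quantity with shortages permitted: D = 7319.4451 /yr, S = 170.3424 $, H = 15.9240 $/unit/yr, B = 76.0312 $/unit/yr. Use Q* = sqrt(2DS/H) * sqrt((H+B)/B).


sqrt(2DS/H) = 395.7213
sqrt((H+B)/B) = 1.0997
Q* = 395.7213 * 1.0997 = 435.1927

435.1927 units


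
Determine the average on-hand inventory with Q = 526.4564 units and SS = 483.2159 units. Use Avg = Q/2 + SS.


Q/2 = 263.2282
Avg = 263.2282 + 483.2159 = 746.4441

746.4441 units


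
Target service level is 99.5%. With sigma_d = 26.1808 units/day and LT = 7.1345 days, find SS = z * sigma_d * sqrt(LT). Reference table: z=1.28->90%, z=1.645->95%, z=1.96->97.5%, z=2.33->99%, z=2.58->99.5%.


From the table, SL = 99.5% corresponds to z = 2.58
sqrt(LT) = sqrt(7.1345) = 2.6710
SS = 2.58 * 26.1808 * 2.6710 = 180.4199

180.4199 units


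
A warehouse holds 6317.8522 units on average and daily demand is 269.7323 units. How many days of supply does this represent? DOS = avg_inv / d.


DOS = 6317.8522 / 269.7323 = 23.4227

23.4227 days


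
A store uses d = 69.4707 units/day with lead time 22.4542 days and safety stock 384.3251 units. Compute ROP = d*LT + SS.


d*LT = 69.4707 * 22.4542 = 1559.9090
ROP = 1559.9090 + 384.3251 = 1944.2341

1944.2341 units


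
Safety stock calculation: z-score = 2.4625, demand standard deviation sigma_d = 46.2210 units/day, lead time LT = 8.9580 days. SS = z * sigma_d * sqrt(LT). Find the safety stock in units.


sqrt(LT) = sqrt(8.9580) = 2.9930
SS = 2.4625 * 46.2210 * 2.9930 = 340.6600

340.6600 units


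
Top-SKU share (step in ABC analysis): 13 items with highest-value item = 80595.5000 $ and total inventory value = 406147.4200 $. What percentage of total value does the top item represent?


Top item = 80595.5000
Total = 406147.4200
Percentage = 80595.5000 / 406147.4200 * 100 = 19.8439

19.8439%


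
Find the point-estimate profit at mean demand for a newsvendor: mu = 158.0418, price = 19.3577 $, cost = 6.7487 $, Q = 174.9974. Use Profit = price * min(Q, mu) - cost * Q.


Sales at mu = min(174.9974, 158.0418) = 158.0418
Revenue = 19.3577 * 158.0418 = 3059.3258
Total cost = 6.7487 * 174.9974 = 1181.0050
Profit = 3059.3258 - 1181.0050 = 1878.3208

1878.3208 $


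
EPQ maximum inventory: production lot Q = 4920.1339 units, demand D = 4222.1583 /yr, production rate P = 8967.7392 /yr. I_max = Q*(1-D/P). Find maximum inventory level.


D/P = 0.4708
1 - D/P = 0.5292
I_max = 4920.1339 * 0.5292 = 2603.6544

2603.6544 units


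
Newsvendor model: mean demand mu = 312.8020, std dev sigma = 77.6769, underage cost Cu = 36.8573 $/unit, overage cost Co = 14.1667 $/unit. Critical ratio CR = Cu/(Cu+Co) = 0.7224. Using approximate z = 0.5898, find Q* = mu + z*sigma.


CR = Cu/(Cu+Co) = 36.8573/(36.8573+14.1667) = 0.7224
z = 0.5898
Q* = 312.8020 + 0.5898 * 77.6769 = 358.6158

358.6158 units


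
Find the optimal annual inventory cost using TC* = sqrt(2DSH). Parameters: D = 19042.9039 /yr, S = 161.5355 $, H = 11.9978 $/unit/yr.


2*D*S*H = 73812985.2085
TC* = sqrt(73812985.2085) = 8591.4484

8591.4484 $/yr


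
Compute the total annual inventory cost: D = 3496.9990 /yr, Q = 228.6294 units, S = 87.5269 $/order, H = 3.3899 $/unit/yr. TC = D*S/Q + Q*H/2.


Ordering cost = D*S/Q = 1338.7669
Holding cost = Q*H/2 = 387.5154
TC = 1338.7669 + 387.5154 = 1726.2823

1726.2823 $/yr


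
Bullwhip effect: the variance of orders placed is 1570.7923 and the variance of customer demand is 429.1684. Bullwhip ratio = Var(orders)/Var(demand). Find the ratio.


BW = 1570.7923 / 429.1684 = 3.6601

3.6601


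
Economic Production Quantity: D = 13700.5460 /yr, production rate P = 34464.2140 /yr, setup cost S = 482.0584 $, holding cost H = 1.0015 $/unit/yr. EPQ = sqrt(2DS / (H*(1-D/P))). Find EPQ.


1 - D/P = 1 - 0.3975 = 0.6025
H*(1-D/P) = 0.6034
2DS = 13208926.5678
EPQ = sqrt(21891769.8828) = 4678.8642

4678.8642 units


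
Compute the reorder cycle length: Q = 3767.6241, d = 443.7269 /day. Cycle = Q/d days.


Cycle = 3767.6241 / 443.7269 = 8.4909

8.4909 days


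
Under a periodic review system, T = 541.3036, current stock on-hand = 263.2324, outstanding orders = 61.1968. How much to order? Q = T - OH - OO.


Inventory position = OH + OO = 263.2324 + 61.1968 = 324.4292
Q = 541.3036 - 324.4292 = 216.8744

216.8744 units


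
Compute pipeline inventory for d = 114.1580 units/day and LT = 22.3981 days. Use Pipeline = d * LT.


Pipeline = 114.1580 * 22.3981 = 2556.9223

2556.9223 units


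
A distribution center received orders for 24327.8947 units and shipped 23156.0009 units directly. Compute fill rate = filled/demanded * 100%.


FR = 23156.0009 / 24327.8947 * 100 = 95.1829

95.1829%


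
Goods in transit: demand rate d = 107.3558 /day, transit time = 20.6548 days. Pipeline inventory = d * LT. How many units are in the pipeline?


Pipeline = 107.3558 * 20.6548 = 2217.4126

2217.4126 units


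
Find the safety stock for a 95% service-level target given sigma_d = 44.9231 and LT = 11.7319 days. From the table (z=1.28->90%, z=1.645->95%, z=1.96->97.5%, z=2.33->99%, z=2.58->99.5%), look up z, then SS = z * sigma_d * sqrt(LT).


From the table, SL = 95% corresponds to z = 1.645
sqrt(LT) = sqrt(11.7319) = 3.4252
SS = 1.645 * 44.9231 * 3.4252 = 253.1161

253.1161 units


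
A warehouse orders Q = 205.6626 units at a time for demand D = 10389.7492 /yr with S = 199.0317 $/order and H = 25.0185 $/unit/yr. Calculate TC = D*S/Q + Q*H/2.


Ordering cost = D*S/Q = 10054.7666
Holding cost = Q*H/2 = 2572.6849
TC = 10054.7666 + 2572.6849 = 12627.4515

12627.4515 $/yr


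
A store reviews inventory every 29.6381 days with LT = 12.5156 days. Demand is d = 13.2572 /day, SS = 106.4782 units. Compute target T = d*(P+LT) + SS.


P + LT = 42.1537
d*(P+LT) = 13.2572 * 42.1537 = 558.8400
T = 558.8400 + 106.4782 = 665.3182

665.3182 units


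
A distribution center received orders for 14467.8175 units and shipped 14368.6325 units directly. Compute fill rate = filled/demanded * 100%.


FR = 14368.6325 / 14467.8175 * 100 = 99.3144

99.3144%


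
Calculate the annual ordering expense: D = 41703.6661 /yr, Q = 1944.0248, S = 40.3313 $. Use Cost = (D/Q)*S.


Number of orders = D/Q = 21.4522
Cost = 21.4522 * 40.3313 = 865.1963

865.1963 $/yr


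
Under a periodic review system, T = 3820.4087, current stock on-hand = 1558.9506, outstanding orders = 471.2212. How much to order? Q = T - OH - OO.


Inventory position = OH + OO = 1558.9506 + 471.2212 = 2030.1718
Q = 3820.4087 - 2030.1718 = 1790.2369

1790.2369 units


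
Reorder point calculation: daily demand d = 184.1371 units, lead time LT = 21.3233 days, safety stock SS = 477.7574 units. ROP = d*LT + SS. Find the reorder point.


d*LT = 184.1371 * 21.3233 = 3926.4106
ROP = 3926.4106 + 477.7574 = 4404.1680

4404.1680 units


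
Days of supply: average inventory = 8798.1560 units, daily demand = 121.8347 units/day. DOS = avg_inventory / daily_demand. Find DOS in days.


DOS = 8798.1560 / 121.8347 = 72.2139

72.2139 days


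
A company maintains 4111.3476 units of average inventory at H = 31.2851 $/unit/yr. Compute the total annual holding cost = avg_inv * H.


Cost = 4111.3476 * 31.2851 = 128623.9208

128623.9208 $/yr


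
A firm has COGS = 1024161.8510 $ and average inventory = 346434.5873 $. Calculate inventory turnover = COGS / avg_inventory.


Turnover = 1024161.8510 / 346434.5873 = 2.9563

2.9563


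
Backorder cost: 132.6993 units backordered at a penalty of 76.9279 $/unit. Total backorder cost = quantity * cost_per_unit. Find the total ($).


Total = 132.6993 * 76.9279 = 10208.2785

10208.2785 $


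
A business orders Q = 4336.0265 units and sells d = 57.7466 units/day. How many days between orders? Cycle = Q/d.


Cycle = 4336.0265 / 57.7466 = 75.0871

75.0871 days


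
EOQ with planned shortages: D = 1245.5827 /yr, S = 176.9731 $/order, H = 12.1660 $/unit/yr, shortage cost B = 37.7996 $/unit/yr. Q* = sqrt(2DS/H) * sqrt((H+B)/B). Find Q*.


sqrt(2DS/H) = 190.3623
sqrt((H+B)/B) = 1.1497
Q* = 190.3623 * 1.1497 = 218.8633

218.8633 units


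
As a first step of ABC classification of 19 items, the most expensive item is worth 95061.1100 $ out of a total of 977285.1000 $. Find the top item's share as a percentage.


Top item = 95061.1100
Total = 977285.1000
Percentage = 95061.1100 / 977285.1000 * 100 = 9.7271

9.7271%


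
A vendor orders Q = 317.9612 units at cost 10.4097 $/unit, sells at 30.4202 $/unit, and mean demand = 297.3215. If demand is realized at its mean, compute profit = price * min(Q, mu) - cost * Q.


Sales at mu = min(317.9612, 297.3215) = 297.3215
Revenue = 30.4202 * 297.3215 = 9044.5795
Total cost = 10.4097 * 317.9612 = 3309.8807
Profit = 9044.5795 - 3309.8807 = 5734.6988

5734.6988 $


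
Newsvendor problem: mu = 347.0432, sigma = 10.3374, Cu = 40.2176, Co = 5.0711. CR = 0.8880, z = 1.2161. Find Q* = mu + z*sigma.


CR = Cu/(Cu+Co) = 40.2176/(40.2176+5.0711) = 0.8880
z = 1.2161
Q* = 347.0432 + 1.2161 * 10.3374 = 359.6145

359.6145 units


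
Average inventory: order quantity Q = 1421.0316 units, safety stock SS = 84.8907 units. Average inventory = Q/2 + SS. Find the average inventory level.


Q/2 = 710.5158
Avg = 710.5158 + 84.8907 = 795.4065

795.4065 units


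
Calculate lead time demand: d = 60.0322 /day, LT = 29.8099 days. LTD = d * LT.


LTD = 60.0322 * 29.8099 = 1789.5539

1789.5539 units


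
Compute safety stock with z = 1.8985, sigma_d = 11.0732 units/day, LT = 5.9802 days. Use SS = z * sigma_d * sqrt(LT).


sqrt(LT) = sqrt(5.9802) = 2.4454
SS = 1.8985 * 11.0732 * 2.4454 = 51.4093

51.4093 units


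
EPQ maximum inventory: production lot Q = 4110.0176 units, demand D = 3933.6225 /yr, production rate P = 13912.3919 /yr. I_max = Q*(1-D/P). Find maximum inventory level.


D/P = 0.2827
1 - D/P = 0.7173
I_max = 4110.0176 * 0.7173 = 2947.9415

2947.9415 units


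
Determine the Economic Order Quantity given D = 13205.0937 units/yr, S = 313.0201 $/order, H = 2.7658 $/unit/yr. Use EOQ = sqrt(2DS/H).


2*D*S = 2 * 13205.0937 * 313.0201 = 8266919.5010
2*D*S/H = 2988979.5000
EOQ = sqrt(2988979.5000) = 1728.8665

1728.8665 units


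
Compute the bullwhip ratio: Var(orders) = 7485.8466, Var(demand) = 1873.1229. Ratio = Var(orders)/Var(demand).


BW = 7485.8466 / 1873.1229 = 3.9965

3.9965


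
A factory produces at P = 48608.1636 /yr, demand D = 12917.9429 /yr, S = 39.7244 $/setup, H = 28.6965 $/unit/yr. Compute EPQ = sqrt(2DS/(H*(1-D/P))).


1 - D/P = 1 - 0.2658 = 0.7342
H*(1-D/P) = 21.0702
2DS = 1026315.0619
EPQ = sqrt(48709.2847) = 220.7018

220.7018 units


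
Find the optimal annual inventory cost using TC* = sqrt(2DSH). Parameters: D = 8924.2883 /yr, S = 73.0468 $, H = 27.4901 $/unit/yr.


2*D*S*H = 35841081.2067
TC* = sqrt(35841081.2067) = 5986.7421

5986.7421 $/yr


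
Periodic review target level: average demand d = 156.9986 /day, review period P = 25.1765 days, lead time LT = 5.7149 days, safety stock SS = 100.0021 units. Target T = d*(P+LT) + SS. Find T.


P + LT = 30.8914
d*(P+LT) = 156.9986 * 30.8914 = 4849.9066
T = 4849.9066 + 100.0021 = 4949.9087

4949.9087 units


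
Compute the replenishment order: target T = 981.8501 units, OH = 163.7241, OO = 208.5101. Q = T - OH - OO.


Inventory position = OH + OO = 163.7241 + 208.5101 = 372.2342
Q = 981.8501 - 372.2342 = 609.6159

609.6159 units


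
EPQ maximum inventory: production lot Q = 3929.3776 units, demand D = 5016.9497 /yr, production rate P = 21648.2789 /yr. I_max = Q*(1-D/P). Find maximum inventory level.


D/P = 0.2317
1 - D/P = 0.7683
I_max = 3929.3776 * 0.7683 = 3018.7514

3018.7514 units


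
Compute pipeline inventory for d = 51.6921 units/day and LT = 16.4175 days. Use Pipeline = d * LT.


Pipeline = 51.6921 * 16.4175 = 848.6551

848.6551 units


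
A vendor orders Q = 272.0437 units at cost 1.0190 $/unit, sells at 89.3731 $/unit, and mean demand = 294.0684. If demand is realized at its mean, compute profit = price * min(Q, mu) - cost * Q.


Sales at mu = min(272.0437, 294.0684) = 272.0437
Revenue = 89.3731 * 272.0437 = 24313.3888
Total cost = 1.0190 * 272.0437 = 277.2125
Profit = 24313.3888 - 277.2125 = 24036.1763

24036.1763 $


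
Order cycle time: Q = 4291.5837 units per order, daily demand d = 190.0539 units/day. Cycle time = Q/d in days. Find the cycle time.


Cycle = 4291.5837 / 190.0539 = 22.5809

22.5809 days


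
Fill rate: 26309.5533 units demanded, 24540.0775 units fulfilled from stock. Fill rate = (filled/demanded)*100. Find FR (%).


FR = 24540.0775 / 26309.5533 * 100 = 93.2744

93.2744%


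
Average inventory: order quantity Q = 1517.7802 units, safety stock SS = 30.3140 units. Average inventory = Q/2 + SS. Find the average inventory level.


Q/2 = 758.8901
Avg = 758.8901 + 30.3140 = 789.2041

789.2041 units


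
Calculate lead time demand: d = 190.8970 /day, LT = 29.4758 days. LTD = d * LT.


LTD = 190.8970 * 29.4758 = 5626.8418

5626.8418 units


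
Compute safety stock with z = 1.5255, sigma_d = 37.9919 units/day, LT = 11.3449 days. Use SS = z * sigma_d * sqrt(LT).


sqrt(LT) = sqrt(11.3449) = 3.3682
SS = 1.5255 * 37.9919 * 3.3682 = 195.2107

195.2107 units


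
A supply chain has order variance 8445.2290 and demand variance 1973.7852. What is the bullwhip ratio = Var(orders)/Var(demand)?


BW = 8445.2290 / 1973.7852 = 4.2787

4.2787


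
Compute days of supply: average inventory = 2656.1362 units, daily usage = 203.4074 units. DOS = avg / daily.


DOS = 2656.1362 / 203.4074 = 13.0582

13.0582 days


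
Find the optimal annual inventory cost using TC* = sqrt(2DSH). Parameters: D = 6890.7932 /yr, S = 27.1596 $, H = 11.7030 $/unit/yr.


2*D*S*H = 4380460.6828
TC* = sqrt(4380460.6828) = 2092.9550

2092.9550 $/yr


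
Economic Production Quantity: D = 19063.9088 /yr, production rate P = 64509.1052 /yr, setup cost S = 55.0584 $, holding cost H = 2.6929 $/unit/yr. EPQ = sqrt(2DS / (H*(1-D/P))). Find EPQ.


1 - D/P = 1 - 0.2955 = 0.7045
H*(1-D/P) = 1.8971
2DS = 2099256.6325
EPQ = sqrt(1106568.5959) = 1051.9356

1051.9356 units


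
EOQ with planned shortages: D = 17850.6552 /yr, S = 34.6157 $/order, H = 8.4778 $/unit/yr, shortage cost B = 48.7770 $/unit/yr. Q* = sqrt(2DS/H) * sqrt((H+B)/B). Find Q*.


sqrt(2DS/H) = 381.8010
sqrt((H+B)/B) = 1.0834
Q* = 381.8010 * 1.0834 = 413.6523

413.6523 units


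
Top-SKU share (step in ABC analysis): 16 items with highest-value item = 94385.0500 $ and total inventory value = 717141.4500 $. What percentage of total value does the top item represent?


Top item = 94385.0500
Total = 717141.4500
Percentage = 94385.0500 / 717141.4500 * 100 = 13.1613

13.1613%


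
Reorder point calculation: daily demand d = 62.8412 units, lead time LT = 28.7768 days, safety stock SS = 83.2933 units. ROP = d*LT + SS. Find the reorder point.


d*LT = 62.8412 * 28.7768 = 1808.3686
ROP = 1808.3686 + 83.2933 = 1891.6619

1891.6619 units


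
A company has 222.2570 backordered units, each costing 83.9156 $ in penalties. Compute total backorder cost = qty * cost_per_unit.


Total = 222.2570 * 83.9156 = 18650.8295

18650.8295 $


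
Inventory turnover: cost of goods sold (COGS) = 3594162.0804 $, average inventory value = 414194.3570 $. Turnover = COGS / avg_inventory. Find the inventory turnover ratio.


Turnover = 3594162.0804 / 414194.3570 = 8.6775

8.6775


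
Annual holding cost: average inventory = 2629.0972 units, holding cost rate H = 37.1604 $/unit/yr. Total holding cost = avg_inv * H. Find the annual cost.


Cost = 2629.0972 * 37.1604 = 97698.3036

97698.3036 $/yr


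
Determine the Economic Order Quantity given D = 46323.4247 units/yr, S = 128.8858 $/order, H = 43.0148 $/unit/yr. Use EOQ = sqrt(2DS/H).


2*D*S = 2 * 46323.4247 * 128.8858 = 11940863.3024
2*D*S/H = 277598.9497
EOQ = sqrt(277598.9497) = 526.8766

526.8766 units


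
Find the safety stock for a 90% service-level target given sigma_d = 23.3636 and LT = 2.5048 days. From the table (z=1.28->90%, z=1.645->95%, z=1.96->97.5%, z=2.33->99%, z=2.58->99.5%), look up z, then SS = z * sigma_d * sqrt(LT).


From the table, SL = 90% corresponds to z = 1.28
sqrt(LT) = sqrt(2.5048) = 1.5827
SS = 1.28 * 23.3636 * 1.5827 = 47.3300

47.3300 units


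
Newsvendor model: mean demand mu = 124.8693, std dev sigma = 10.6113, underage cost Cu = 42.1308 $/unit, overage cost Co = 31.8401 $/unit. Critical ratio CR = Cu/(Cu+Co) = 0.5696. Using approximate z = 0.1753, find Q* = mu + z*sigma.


CR = Cu/(Cu+Co) = 42.1308/(42.1308+31.8401) = 0.5696
z = 0.1753
Q* = 124.8693 + 0.1753 * 10.6113 = 126.7295

126.7295 units


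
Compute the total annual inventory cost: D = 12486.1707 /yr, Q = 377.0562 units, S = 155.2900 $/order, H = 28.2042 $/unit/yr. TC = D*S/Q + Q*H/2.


Ordering cost = D*S/Q = 5142.4097
Holding cost = Q*H/2 = 5317.2842
TC = 5142.4097 + 5317.2842 = 10459.6939

10459.6939 $/yr


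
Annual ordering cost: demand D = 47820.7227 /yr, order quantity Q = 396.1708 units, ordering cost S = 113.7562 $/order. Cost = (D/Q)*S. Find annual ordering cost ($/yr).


Number of orders = D/Q = 120.7073
Cost = 120.7073 * 113.7562 = 13731.2081

13731.2081 $/yr


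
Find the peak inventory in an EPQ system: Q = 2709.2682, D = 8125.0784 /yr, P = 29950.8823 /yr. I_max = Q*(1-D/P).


D/P = 0.2713
1 - D/P = 0.7287
I_max = 2709.2682 * 0.7287 = 1974.2976

1974.2976 units


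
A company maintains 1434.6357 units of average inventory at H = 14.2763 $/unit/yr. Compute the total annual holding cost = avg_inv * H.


Cost = 1434.6357 * 14.2763 = 20481.2896

20481.2896 $/yr


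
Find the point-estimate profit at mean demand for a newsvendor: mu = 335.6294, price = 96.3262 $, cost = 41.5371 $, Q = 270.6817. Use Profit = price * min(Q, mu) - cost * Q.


Sales at mu = min(270.6817, 335.6294) = 270.6817
Revenue = 96.3262 * 270.6817 = 26073.7396
Total cost = 41.5371 * 270.6817 = 11243.3328
Profit = 26073.7396 - 11243.3328 = 14830.4067

14830.4067 $


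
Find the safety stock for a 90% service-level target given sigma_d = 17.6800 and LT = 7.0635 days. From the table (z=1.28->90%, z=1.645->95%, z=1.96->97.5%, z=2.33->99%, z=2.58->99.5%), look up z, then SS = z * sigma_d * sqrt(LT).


From the table, SL = 90% corresponds to z = 1.28
sqrt(LT) = sqrt(7.0635) = 2.6577
SS = 1.28 * 17.6800 * 2.6577 = 60.1454

60.1454 units


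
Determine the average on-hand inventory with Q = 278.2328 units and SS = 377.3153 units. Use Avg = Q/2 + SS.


Q/2 = 139.1164
Avg = 139.1164 + 377.3153 = 516.4317

516.4317 units


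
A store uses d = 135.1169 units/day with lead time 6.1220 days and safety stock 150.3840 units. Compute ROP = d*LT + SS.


d*LT = 135.1169 * 6.1220 = 827.1857
ROP = 827.1857 + 150.3840 = 977.5697

977.5697 units


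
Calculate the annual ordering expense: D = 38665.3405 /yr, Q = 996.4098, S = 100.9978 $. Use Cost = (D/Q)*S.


Number of orders = D/Q = 38.8047
Cost = 38.8047 * 100.9978 = 3919.1850

3919.1850 $/yr


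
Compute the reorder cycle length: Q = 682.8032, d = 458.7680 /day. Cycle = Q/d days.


Cycle = 682.8032 / 458.7680 = 1.4883

1.4883 days


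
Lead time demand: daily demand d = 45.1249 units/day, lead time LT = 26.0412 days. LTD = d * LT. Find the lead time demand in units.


LTD = 45.1249 * 26.0412 = 1175.1065

1175.1065 units


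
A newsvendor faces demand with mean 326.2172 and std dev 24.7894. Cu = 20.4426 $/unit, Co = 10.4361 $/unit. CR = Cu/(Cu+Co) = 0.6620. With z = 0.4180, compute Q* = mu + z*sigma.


CR = Cu/(Cu+Co) = 20.4426/(20.4426+10.4361) = 0.6620
z = 0.4180
Q* = 326.2172 + 0.4180 * 24.7894 = 336.5792

336.5792 units


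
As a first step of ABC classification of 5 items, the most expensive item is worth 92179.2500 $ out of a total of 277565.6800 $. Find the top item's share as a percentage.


Top item = 92179.2500
Total = 277565.6800
Percentage = 92179.2500 / 277565.6800 * 100 = 33.2099

33.2099%


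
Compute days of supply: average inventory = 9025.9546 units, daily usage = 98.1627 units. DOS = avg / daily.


DOS = 9025.9546 / 98.1627 = 91.9489

91.9489 days


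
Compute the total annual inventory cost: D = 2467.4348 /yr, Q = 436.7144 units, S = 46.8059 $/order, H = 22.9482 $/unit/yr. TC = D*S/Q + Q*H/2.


Ordering cost = D*S/Q = 264.4532
Holding cost = Q*H/2 = 5010.9047
TC = 264.4532 + 5010.9047 = 5275.3579

5275.3579 $/yr


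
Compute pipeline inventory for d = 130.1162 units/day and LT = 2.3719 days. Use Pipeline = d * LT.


Pipeline = 130.1162 * 2.3719 = 308.6226

308.6226 units


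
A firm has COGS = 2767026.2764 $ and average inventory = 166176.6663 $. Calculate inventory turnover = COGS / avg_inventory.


Turnover = 2767026.2764 / 166176.6663 = 16.6511

16.6511


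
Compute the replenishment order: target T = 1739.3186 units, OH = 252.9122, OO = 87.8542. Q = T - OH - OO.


Inventory position = OH + OO = 252.9122 + 87.8542 = 340.7664
Q = 1739.3186 - 340.7664 = 1398.5522

1398.5522 units


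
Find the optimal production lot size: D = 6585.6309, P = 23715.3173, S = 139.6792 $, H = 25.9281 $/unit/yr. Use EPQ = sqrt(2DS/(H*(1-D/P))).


1 - D/P = 1 - 0.2777 = 0.7223
H*(1-D/P) = 18.7280
2DS = 1839751.3112
EPQ = sqrt(98235.3859) = 313.4252

313.4252 units


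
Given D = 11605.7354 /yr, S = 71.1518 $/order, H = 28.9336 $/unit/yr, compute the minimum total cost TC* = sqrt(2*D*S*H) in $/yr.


2*D*S*H = 47784937.7955
TC* = sqrt(47784937.7955) = 6912.6650

6912.6650 $/yr


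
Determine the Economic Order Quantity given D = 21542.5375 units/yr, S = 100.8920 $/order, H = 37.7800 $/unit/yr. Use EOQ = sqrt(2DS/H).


2*D*S = 2 * 21542.5375 * 100.8920 = 4346939.3869
2*D*S/H = 115059.2744
EOQ = sqrt(115059.2744) = 339.2039

339.2039 units


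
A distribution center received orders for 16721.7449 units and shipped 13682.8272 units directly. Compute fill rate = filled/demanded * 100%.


FR = 13682.8272 / 16721.7449 * 100 = 81.8266

81.8266%


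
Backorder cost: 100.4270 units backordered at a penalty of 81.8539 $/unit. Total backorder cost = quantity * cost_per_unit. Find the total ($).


Total = 100.4270 * 81.8539 = 8220.3416

8220.3416 $


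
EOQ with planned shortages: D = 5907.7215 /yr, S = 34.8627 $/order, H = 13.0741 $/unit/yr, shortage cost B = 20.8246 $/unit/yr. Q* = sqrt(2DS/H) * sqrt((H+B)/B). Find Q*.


sqrt(2DS/H) = 177.5005
sqrt((H+B)/B) = 1.2759
Q* = 177.5005 * 1.2759 = 226.4659

226.4659 units


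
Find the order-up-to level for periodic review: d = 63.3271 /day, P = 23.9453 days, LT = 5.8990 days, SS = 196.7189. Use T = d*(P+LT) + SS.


P + LT = 29.8443
d*(P+LT) = 63.3271 * 29.8443 = 1889.9530
T = 1889.9530 + 196.7189 = 2086.6719

2086.6719 units


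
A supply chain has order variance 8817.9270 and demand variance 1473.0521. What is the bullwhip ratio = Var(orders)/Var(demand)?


BW = 8817.9270 / 1473.0521 = 5.9862

5.9862


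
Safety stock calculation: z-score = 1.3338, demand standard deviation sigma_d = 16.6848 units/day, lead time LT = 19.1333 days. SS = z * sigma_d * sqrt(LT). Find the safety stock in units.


sqrt(LT) = sqrt(19.1333) = 4.3742
SS = 1.3338 * 16.6848 * 4.3742 = 97.3434

97.3434 units


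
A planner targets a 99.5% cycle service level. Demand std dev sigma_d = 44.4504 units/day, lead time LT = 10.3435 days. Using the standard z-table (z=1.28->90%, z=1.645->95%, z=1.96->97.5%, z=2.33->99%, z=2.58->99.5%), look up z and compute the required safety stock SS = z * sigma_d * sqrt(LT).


From the table, SL = 99.5% corresponds to z = 2.58
sqrt(LT) = sqrt(10.3435) = 3.2161
SS = 2.58 * 44.4504 * 3.2161 = 368.8325

368.8325 units


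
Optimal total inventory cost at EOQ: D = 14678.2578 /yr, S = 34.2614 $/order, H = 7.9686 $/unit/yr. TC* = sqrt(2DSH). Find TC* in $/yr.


2*D*S*H = 8014780.6155
TC* = sqrt(8014780.6155) = 2831.0388

2831.0388 $/yr


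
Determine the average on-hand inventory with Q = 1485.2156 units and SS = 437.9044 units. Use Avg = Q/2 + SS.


Q/2 = 742.6078
Avg = 742.6078 + 437.9044 = 1180.5122

1180.5122 units


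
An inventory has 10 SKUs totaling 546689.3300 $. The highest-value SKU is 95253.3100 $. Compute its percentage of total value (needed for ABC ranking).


Top item = 95253.3100
Total = 546689.3300
Percentage = 95253.3100 / 546689.3300 * 100 = 17.4237

17.4237%


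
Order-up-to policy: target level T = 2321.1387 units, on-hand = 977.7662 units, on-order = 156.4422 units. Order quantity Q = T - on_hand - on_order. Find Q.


Inventory position = OH + OO = 977.7662 + 156.4422 = 1134.2084
Q = 2321.1387 - 1134.2084 = 1186.9303

1186.9303 units


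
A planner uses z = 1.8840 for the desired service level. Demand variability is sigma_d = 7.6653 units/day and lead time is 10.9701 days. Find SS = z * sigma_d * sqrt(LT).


sqrt(LT) = sqrt(10.9701) = 3.3121
SS = 1.8840 * 7.6653 * 3.3121 = 47.8316

47.8316 units


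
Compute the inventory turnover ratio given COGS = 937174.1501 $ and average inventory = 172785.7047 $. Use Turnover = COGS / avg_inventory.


Turnover = 937174.1501 / 172785.7047 = 5.4239

5.4239


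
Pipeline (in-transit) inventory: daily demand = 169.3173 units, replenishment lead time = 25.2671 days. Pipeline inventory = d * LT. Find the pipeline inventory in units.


Pipeline = 169.3173 * 25.2671 = 4278.1572

4278.1572 units


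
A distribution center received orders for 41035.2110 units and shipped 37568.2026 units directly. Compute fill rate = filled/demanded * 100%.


FR = 37568.2026 / 41035.2110 * 100 = 91.5511

91.5511%


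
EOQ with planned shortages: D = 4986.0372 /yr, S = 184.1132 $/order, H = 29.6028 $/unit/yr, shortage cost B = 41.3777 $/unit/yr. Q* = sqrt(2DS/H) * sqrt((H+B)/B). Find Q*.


sqrt(2DS/H) = 249.0398
sqrt((H+B)/B) = 1.3097
Q* = 249.0398 * 1.3097 = 326.1784

326.1784 units


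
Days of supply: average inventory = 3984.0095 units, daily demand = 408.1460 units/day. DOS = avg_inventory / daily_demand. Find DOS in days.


DOS = 3984.0095 / 408.1460 = 9.7612

9.7612 days


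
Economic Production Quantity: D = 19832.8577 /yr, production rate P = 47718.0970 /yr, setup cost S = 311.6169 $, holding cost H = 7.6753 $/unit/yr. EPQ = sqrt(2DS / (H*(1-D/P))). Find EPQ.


1 - D/P = 1 - 0.4156 = 0.5844
H*(1-D/P) = 4.4852
2DS = 12360507.2692
EPQ = sqrt(2755812.5572) = 1660.0640

1660.0640 units


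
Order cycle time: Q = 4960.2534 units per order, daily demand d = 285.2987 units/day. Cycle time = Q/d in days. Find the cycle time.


Cycle = 4960.2534 / 285.2987 = 17.3862

17.3862 days


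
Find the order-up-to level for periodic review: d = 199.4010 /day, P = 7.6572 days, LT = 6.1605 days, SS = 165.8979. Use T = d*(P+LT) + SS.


P + LT = 13.8177
d*(P+LT) = 199.4010 * 13.8177 = 2755.2632
T = 2755.2632 + 165.8979 = 2921.1611

2921.1611 units


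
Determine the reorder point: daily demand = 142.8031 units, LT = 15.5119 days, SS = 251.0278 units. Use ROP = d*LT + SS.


d*LT = 142.8031 * 15.5119 = 2215.1474
ROP = 2215.1474 + 251.0278 = 2466.1752

2466.1752 units


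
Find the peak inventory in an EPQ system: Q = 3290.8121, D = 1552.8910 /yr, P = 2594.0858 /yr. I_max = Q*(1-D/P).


D/P = 0.5986
1 - D/P = 0.4014
I_max = 3290.8121 * 0.4014 = 1320.8416

1320.8416 units


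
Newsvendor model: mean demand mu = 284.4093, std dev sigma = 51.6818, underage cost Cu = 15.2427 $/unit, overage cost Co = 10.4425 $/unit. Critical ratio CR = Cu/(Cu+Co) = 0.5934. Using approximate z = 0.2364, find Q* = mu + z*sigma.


CR = Cu/(Cu+Co) = 15.2427/(15.2427+10.4425) = 0.5934
z = 0.2364
Q* = 284.4093 + 0.2364 * 51.6818 = 296.6269

296.6269 units


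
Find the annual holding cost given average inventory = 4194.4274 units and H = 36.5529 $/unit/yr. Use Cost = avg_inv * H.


Cost = 4194.4274 * 36.5529 = 153318.4853

153318.4853 $/yr


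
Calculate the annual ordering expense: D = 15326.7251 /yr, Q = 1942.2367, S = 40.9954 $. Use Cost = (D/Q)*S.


Number of orders = D/Q = 7.8913
Cost = 7.8913 * 40.9954 = 323.5060

323.5060 $/yr


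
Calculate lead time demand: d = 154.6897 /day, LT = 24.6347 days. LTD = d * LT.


LTD = 154.6897 * 24.6347 = 3810.7344

3810.7344 units


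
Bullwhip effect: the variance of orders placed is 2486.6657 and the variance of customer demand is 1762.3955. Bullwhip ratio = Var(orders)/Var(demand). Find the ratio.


BW = 2486.6657 / 1762.3955 = 1.4110

1.4110


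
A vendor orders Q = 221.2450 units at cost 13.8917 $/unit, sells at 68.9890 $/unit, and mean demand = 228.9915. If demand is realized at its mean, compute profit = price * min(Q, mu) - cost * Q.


Sales at mu = min(221.2450, 228.9915) = 221.2450
Revenue = 68.9890 * 221.2450 = 15263.4713
Total cost = 13.8917 * 221.2450 = 3073.4692
Profit = 15263.4713 - 3073.4692 = 12190.0021

12190.0021 $


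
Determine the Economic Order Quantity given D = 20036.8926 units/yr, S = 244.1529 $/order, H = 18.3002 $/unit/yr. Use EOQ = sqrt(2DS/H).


2*D*S = 2 * 20036.8926 * 244.1529 = 9784130.8706
2*D*S/H = 534646.1170
EOQ = sqrt(534646.1170) = 731.1950

731.1950 units


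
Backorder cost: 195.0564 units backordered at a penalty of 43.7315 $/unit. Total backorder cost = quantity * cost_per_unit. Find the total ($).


Total = 195.0564 * 43.7315 = 8530.1090

8530.1090 $


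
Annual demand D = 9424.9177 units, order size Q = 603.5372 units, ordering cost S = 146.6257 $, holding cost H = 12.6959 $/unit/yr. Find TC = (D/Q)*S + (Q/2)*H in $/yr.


Ordering cost = D*S/Q = 2289.7266
Holding cost = Q*H/2 = 3831.2240
TC = 2289.7266 + 3831.2240 = 6120.9505

6120.9505 $/yr


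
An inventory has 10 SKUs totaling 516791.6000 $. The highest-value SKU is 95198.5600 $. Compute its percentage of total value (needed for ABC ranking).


Top item = 95198.5600
Total = 516791.6000
Percentage = 95198.5600 / 516791.6000 * 100 = 18.4211

18.4211%


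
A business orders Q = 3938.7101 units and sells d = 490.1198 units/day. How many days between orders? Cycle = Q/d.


Cycle = 3938.7101 / 490.1198 = 8.0362

8.0362 days


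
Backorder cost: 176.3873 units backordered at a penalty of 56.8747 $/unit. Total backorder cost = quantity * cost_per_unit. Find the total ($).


Total = 176.3873 * 56.8747 = 10031.9748

10031.9748 $


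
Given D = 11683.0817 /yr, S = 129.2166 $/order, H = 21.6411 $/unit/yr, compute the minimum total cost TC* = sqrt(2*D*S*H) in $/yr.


2*D*S*H = 65340890.7686
TC* = sqrt(65340890.7686) = 8083.3713

8083.3713 $/yr


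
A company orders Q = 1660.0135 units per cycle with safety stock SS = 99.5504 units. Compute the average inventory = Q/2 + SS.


Q/2 = 830.0068
Avg = 830.0068 + 99.5504 = 929.5571

929.5571 units


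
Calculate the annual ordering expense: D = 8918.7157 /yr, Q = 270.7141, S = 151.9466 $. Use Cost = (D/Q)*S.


Number of orders = D/Q = 32.9451
Cost = 32.9451 * 151.9466 = 5005.9030

5005.9030 $/yr


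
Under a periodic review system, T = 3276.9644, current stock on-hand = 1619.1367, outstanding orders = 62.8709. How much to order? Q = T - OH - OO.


Inventory position = OH + OO = 1619.1367 + 62.8709 = 1682.0076
Q = 3276.9644 - 1682.0076 = 1594.9568

1594.9568 units


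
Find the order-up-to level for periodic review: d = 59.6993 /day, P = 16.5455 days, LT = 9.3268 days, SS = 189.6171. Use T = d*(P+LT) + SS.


P + LT = 25.8723
d*(P+LT) = 59.6993 * 25.8723 = 1544.5582
T = 1544.5582 + 189.6171 = 1734.1753

1734.1753 units


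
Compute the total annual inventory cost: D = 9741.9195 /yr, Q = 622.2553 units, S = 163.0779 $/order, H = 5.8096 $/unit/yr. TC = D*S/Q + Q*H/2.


Ordering cost = D*S/Q = 2553.1189
Holding cost = Q*H/2 = 1807.5272
TC = 2553.1189 + 1807.5272 = 4360.6461

4360.6461 $/yr


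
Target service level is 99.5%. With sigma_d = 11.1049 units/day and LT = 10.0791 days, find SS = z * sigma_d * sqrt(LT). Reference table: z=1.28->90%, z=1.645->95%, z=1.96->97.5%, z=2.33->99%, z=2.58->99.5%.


From the table, SL = 99.5% corresponds to z = 2.58
sqrt(LT) = sqrt(10.0791) = 3.1748
SS = 2.58 * 11.1049 * 3.1748 = 90.9589

90.9589 units


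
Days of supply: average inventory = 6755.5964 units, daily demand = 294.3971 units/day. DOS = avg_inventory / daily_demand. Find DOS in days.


DOS = 6755.5964 / 294.3971 = 22.9472

22.9472 days


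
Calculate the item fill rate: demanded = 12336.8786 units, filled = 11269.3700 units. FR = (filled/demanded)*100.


FR = 11269.3700 / 12336.8786 * 100 = 91.3470

91.3470%


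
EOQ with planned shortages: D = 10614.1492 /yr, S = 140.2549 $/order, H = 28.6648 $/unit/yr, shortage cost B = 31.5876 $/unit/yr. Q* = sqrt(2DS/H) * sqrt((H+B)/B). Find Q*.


sqrt(2DS/H) = 322.2865
sqrt((H+B)/B) = 1.3811
Q* = 322.2865 * 1.3811 = 445.1138

445.1138 units


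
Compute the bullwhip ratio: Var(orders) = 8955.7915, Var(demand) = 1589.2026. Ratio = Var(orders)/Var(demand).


BW = 8955.7915 / 1589.2026 = 5.6354

5.6354


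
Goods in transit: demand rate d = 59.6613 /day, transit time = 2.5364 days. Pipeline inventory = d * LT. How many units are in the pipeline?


Pipeline = 59.6613 * 2.5364 = 151.3249

151.3249 units


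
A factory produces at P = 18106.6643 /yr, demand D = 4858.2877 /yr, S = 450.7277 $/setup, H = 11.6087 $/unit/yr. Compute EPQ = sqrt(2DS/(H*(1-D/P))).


1 - D/P = 1 - 0.2683 = 0.7317
H*(1-D/P) = 8.4939
2DS = 4379529.6819
EPQ = sqrt(515608.0283) = 718.0585

718.0585 units


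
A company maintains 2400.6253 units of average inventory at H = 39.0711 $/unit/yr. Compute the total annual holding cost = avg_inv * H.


Cost = 2400.6253 * 39.0711 = 93795.0712

93795.0712 $/yr


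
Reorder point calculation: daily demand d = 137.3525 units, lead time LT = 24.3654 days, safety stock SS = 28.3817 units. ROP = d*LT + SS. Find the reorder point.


d*LT = 137.3525 * 24.3654 = 3346.6486
ROP = 3346.6486 + 28.3817 = 3375.0303

3375.0303 units


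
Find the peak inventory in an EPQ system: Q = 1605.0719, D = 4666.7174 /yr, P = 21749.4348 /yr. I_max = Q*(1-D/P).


D/P = 0.2146
1 - D/P = 0.7854
I_max = 1605.0719 * 0.7854 = 1260.6760

1260.6760 units


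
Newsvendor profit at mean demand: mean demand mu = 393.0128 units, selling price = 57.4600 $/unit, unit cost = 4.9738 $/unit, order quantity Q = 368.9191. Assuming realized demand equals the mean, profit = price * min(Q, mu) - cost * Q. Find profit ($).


Sales at mu = min(368.9191, 393.0128) = 368.9191
Revenue = 57.4600 * 368.9191 = 21198.0915
Total cost = 4.9738 * 368.9191 = 1834.9298
Profit = 21198.0915 - 1834.9298 = 19363.1617

19363.1617 $


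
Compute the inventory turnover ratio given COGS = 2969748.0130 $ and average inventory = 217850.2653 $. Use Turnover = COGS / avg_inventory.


Turnover = 2969748.0130 / 217850.2653 = 13.6321

13.6321


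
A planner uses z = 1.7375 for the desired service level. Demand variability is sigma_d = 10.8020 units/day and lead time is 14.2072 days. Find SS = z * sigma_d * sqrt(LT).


sqrt(LT) = sqrt(14.2072) = 3.7692
SS = 1.7375 * 10.8020 * 3.7692 = 70.7430

70.7430 units


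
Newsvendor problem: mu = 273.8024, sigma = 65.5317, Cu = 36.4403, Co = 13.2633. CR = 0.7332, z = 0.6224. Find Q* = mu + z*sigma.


CR = Cu/(Cu+Co) = 36.4403/(36.4403+13.2633) = 0.7332
z = 0.6224
Q* = 273.8024 + 0.6224 * 65.5317 = 314.5893

314.5893 units


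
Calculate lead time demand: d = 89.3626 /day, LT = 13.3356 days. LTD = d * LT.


LTD = 89.3626 * 13.3356 = 1191.7039

1191.7039 units


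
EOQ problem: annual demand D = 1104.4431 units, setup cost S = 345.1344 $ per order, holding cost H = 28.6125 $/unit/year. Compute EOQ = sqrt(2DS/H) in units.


2*D*S = 2 * 1104.4431 * 345.1344 = 762362.6133
2*D*S/H = 26644.3902
EOQ = sqrt(26644.3902) = 163.2311

163.2311 units


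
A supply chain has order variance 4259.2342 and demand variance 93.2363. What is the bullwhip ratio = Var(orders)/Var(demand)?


BW = 4259.2342 / 93.2363 = 45.6821

45.6821


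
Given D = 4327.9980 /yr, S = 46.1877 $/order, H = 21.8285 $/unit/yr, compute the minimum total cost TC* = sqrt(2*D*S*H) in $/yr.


2*D*S*H = 8727046.2282
TC* = sqrt(8727046.2282) = 2954.1574

2954.1574 $/yr


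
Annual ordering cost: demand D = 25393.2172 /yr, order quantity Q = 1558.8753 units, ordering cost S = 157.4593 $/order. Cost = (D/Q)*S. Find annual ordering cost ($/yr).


Number of orders = D/Q = 16.2894
Cost = 16.2894 * 157.4593 = 2564.9250

2564.9250 $/yr


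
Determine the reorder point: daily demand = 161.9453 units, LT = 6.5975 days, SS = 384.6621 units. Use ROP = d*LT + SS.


d*LT = 161.9453 * 6.5975 = 1068.4341
ROP = 1068.4341 + 384.6621 = 1453.0962

1453.0962 units


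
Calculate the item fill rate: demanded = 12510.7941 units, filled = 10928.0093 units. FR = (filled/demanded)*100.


FR = 10928.0093 / 12510.7941 * 100 = 87.3486

87.3486%


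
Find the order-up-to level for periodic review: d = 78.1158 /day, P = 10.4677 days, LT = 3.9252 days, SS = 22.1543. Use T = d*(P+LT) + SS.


P + LT = 14.3929
d*(P+LT) = 78.1158 * 14.3929 = 1124.3129
T = 1124.3129 + 22.1543 = 1146.4672

1146.4672 units


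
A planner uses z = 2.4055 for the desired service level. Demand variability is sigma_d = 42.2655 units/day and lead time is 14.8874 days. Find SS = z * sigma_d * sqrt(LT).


sqrt(LT) = sqrt(14.8874) = 3.8584
SS = 2.4055 * 42.2655 * 3.8584 = 392.2842

392.2842 units


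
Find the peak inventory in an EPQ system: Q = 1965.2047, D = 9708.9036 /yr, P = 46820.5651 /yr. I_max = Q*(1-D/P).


D/P = 0.2074
1 - D/P = 0.7926
I_max = 1965.2047 * 0.7926 = 1557.6918

1557.6918 units


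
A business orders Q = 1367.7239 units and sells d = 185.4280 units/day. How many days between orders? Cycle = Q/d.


Cycle = 1367.7239 / 185.4280 = 7.3760

7.3760 days


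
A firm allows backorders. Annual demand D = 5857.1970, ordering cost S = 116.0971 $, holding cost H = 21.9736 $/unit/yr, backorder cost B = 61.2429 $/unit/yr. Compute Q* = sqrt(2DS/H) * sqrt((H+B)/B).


sqrt(2DS/H) = 248.7826
sqrt((H+B)/B) = 1.1657
Q* = 248.7826 * 1.1657 = 289.9992

289.9992 units


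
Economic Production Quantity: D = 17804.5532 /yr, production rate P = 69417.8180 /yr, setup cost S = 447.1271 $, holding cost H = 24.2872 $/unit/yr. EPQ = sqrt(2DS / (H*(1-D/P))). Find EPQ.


1 - D/P = 1 - 0.2565 = 0.7435
H*(1-D/P) = 18.0579
2DS = 15921796.4782
EPQ = sqrt(881706.9137) = 938.9925

938.9925 units


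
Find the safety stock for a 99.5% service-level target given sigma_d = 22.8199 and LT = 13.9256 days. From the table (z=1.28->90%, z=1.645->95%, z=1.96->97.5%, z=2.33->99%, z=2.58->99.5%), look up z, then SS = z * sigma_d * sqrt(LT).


From the table, SL = 99.5% corresponds to z = 2.58
sqrt(LT) = sqrt(13.9256) = 3.7317
SS = 2.58 * 22.8199 * 3.7317 = 219.7052

219.7052 units
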